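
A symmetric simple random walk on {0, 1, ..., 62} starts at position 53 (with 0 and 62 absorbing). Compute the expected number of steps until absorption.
E[τ | X_0 = 53] = 477

Let v_k = E[τ | X_0 = k]. Boundary: v_0 = v_62 = 0. Recurrence: v_k = 1 + (v_{k-1} + v_{k+1})/2 for 1 ≤ k ≤ 61. The particular solution to v_k − (v_{k-1} + v_{k+1})/2 = 1 is v_k = −k^2. Adding homogeneous solution A + B k and matching boundaries gives v_k = k (62 − k). Substituting k = 53: v_53 = 53 · 9 = 477.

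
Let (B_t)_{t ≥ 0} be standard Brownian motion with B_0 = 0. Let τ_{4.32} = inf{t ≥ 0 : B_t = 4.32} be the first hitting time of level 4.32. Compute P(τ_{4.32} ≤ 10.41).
P(τ_{4.32} ≤ 10.41) = 2(1 − Φ(4.32/√10.41)) = 2(1 − Φ(1.3389)) ≈ 0.1806

By the reflection principle for standard BM, P(τ_b ≤ t) = 2 · P(B_t ≥ b). Since B_t ~ N(0, t), P(B_t ≥ 4.32) = 1 − Φ(4.32/√t) = 1 − Φ(4.32/√10.41) = 1 − Φ(1.3389) ≈ 0.09030. Doubling: P(τ_{4.32} ≤ 10.41) ≈ 2 · 0.09030 = 0.18060 ≈ 0.1806.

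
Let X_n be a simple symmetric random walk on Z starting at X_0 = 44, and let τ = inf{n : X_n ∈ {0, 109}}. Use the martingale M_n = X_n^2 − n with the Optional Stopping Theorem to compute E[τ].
E[τ] = 2860

M_n = X_n^2 − n is a martingale (since E[X_{n+1}^2 | F_n] = X_n^2 + 1). By OST (τ has finite mean in a bounded region), E[M_τ] = E[M_0] = X_0^2 − 0 = 44^2 = 1936. Also E[M_τ] = E[X_τ^2] − E[τ]. The walk exits at 0 or 109, with P(hit 109 first) = 44/109, so E[X_τ^2] = 109^2 · 44/109 + 0 = 4796. Thus E[τ] = E[X_τ^2] − E[M_τ] = 4796 − 1936 = 2860 = 44(109 − 44) = 2860.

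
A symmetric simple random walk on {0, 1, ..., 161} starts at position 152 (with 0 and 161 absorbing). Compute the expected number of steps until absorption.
E[τ | X_0 = 152] = 1368

Let v_k = E[τ | X_0 = k]. Boundary: v_0 = v_161 = 0. Recurrence: v_k = 1 + (v_{k-1} + v_{k+1})/2 for 1 ≤ k ≤ 160. The particular solution to v_k − (v_{k-1} + v_{k+1})/2 = 1 is v_k = −k^2. Adding homogeneous solution A + B k and matching boundaries gives v_k = k (161 − k). Substituting k = 152: v_152 = 152 · 9 = 1368.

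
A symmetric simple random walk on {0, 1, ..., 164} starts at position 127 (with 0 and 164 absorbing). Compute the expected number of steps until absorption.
E[τ | X_0 = 127] = 4699

Let v_k = E[τ | X_0 = k]. Boundary: v_0 = v_164 = 0. Recurrence: v_k = 1 + (v_{k-1} + v_{k+1})/2 for 1 ≤ k ≤ 163. The particular solution to v_k − (v_{k-1} + v_{k+1})/2 = 1 is v_k = −k^2. Adding homogeneous solution A + B k and matching boundaries gives v_k = k (164 − k). Substituting k = 127: v_127 = 127 · 37 = 4699.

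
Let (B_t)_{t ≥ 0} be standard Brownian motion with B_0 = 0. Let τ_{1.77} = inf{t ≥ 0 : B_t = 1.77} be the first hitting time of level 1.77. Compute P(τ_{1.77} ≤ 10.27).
P(τ_{1.77} ≤ 10.27) = 2(1 − Φ(1.77/√10.27)) = 2(1 − Φ(0.5523)) ≈ 0.5807

By the reflection principle for standard BM, P(τ_b ≤ t) = 2 · P(B_t ≥ b). Since B_t ~ N(0, t), P(B_t ≥ 1.77) = 1 − Φ(1.77/√t) = 1 − Φ(1.77/√10.27) = 1 − Φ(0.5523) ≈ 0.29037. Doubling: P(τ_{1.77} ≤ 10.27) ≈ 2 · 0.29037 = 0.58074 ≈ 0.5807.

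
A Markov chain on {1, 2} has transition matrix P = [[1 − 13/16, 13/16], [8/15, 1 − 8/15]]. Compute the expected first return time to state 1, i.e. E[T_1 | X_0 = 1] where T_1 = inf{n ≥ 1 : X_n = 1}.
E[T_1 | X_0 = 1] = 1/π_1 = 323/128

For an irreducible recurrent Markov chain with stationary distribution π, E[T_i | X_0 = i] = 1/π_i (Kac's formula). Here π_1 = (8/15)/(13/16 + 8/15) = (8/15)/(323/240) = 128/323, so E[T_1 | X_0 = 1] = 1/π_1 = (13/16 + 8/15)/(8/15) = (323/240)/(8/15) = 323/128.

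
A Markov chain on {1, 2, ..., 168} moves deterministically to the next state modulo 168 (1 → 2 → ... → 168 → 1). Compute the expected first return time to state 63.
E[T_63 | X_0 = 63] = 168

The chain cycles deterministically, so starting at state 63 it returns in exactly 168 steps. Equivalently, the stationary distribution is uniform π_j = 1/168 for every state j, so by Kac's formula E[T_63] = 1/π_63 = 168.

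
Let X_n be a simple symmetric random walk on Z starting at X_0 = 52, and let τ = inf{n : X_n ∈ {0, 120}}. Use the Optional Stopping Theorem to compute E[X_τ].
E[X_τ] = 52

X_n is a martingale and τ is a bounded-mean stopping time (indeed τ is finite a.s. with bounded expectation since the walk is in a bounded region). By the OST, E[X_τ] = E[X_0] = 52. Equivalently: E[X_τ] = 120 · P(hit 120 first) + 0 · P(hit 0 first) = 120 · (52/120) = 52.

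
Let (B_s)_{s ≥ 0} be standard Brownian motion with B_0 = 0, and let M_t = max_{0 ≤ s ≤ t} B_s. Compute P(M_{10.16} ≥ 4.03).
P(M_{10.16} ≥ 4.03) = 2·P(B_{10.16} ≥ 4.03) = 2(1 − Φ(4.03/√10.16)) ≈ 0.2061

By the reflection principle for Brownian motion, P(M_t ≥ a) = 2 · P(B_t ≥ a) for a ≥ 0. Since B_t ~ N(0, t), P(B_t ≥ 4.03) = 1 − Φ(4.03/√t) = 1 − Φ(4.03/√10.16) = 1 − Φ(1.2643). So
  P(M_{10.16} ≥ 4.03) = 2(1 − Φ(1.2643)) ≈ 0.2061.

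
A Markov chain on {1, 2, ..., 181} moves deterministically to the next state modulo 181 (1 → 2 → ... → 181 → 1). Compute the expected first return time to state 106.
E[T_106 | X_0 = 106] = 181

The chain cycles deterministically, so starting at state 106 it returns in exactly 181 steps. Equivalently, the stationary distribution is uniform π_j = 1/181 for every state j, so by Kac's formula E[T_106] = 1/π_106 = 181.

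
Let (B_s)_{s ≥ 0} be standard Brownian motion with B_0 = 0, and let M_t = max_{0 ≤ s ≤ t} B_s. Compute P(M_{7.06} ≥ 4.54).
P(M_{7.06} ≥ 4.54) = 2·P(B_{7.06} ≥ 4.54) = 2(1 − Φ(4.54/√7.06)) ≈ 0.0875

By the reflection principle for Brownian motion, P(M_t ≥ a) = 2 · P(B_t ≥ a) for a ≥ 0. Since B_t ~ N(0, t), P(B_t ≥ 4.54) = 1 − Φ(4.54/√t) = 1 − Φ(4.54/√7.06) = 1 − Φ(1.7087). So
  P(M_{7.06} ≥ 4.54) = 2(1 − Φ(1.7087)) ≈ 0.0875.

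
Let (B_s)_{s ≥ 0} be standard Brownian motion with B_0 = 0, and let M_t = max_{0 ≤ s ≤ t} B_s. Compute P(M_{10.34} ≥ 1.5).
P(M_{10.34} ≥ 1.5) = 2·P(B_{10.34} ≥ 1.5) = 2(1 − Φ(1.5/√10.34)) ≈ 0.6409

By the reflection principle for Brownian motion, P(M_t ≥ a) = 2 · P(B_t ≥ a) for a ≥ 0. Since B_t ~ N(0, t), P(B_t ≥ 1.5) = 1 − Φ(1.5/√t) = 1 − Φ(1.5/√10.34) = 1 − Φ(0.4665). So
  P(M_{10.34} ≥ 1.5) = 2(1 − Φ(0.4665)) ≈ 0.6409.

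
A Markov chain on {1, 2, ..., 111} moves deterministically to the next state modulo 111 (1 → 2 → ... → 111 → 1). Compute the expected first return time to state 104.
E[T_104 | X_0 = 104] = 111

The chain cycles deterministically, so starting at state 104 it returns in exactly 111 steps. Equivalently, the stationary distribution is uniform π_j = 1/111 for every state j, so by Kac's formula E[T_104] = 1/π_104 = 111.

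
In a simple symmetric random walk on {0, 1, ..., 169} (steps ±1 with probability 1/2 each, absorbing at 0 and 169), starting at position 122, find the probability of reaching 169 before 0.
P(hit 169 before 0) = 122/169

Let u_k = P(hit 169 before 0 | start at k). Then u_0 = 0, u_169 = 1, and u_k = u_{k-1}/2 + u_{k+1}/2 for 1 ≤ k ≤ 168. This harmonic recurrence is solved by u_k = k/169, giving u_122 = 122/169.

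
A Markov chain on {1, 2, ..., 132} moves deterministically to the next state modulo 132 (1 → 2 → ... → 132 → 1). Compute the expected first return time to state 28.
E[T_28 | X_0 = 28] = 132

The chain cycles deterministically, so starting at state 28 it returns in exactly 132 steps. Equivalently, the stationary distribution is uniform π_j = 1/132 for every state j, so by Kac's formula E[T_28] = 1/π_28 = 132.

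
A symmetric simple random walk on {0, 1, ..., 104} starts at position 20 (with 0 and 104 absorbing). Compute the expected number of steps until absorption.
E[τ | X_0 = 20] = 1680

Let v_k = E[τ | X_0 = k]. Boundary: v_0 = v_104 = 0. Recurrence: v_k = 1 + (v_{k-1} + v_{k+1})/2 for 1 ≤ k ≤ 103. The particular solution to v_k − (v_{k-1} + v_{k+1})/2 = 1 is v_k = −k^2. Adding homogeneous solution A + B k and matching boundaries gives v_k = k (104 − k). Substituting k = 20: v_20 = 20 · 84 = 1680.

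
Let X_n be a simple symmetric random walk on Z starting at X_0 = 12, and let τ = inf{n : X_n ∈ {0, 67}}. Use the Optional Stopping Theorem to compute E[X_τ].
E[X_τ] = 12

X_n is a martingale and τ is a bounded-mean stopping time (indeed τ is finite a.s. with bounded expectation since the walk is in a bounded region). By the OST, E[X_τ] = E[X_0] = 12. Equivalently: E[X_τ] = 67 · P(hit 67 first) + 0 · P(hit 0 first) = 67 · (12/67) = 12.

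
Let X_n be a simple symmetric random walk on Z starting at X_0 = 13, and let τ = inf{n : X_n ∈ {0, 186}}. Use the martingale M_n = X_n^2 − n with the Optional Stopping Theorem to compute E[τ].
E[τ] = 2249

M_n = X_n^2 − n is a martingale (since E[X_{n+1}^2 | F_n] = X_n^2 + 1). By OST (τ has finite mean in a bounded region), E[M_τ] = E[M_0] = X_0^2 − 0 = 13^2 = 169. Also E[M_τ] = E[X_τ^2] − E[τ]. The walk exits at 0 or 186, with P(hit 186 first) = 13/186, so E[X_τ^2] = 186^2 · 13/186 + 0 = 2418. Thus E[τ] = E[X_τ^2] − E[M_τ] = 2418 − 169 = 2249 = 13(186 − 13) = 2249.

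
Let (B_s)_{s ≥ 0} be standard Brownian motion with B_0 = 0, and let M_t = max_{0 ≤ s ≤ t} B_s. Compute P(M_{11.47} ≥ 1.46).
P(M_{11.47} ≥ 1.46) = 2·P(B_{11.47} ≥ 1.46) = 2(1 − Φ(1.46/√11.47)) ≈ 0.6664

By the reflection principle for Brownian motion, P(M_t ≥ a) = 2 · P(B_t ≥ a) for a ≥ 0. Since B_t ~ N(0, t), P(B_t ≥ 1.46) = 1 − Φ(1.46/√t) = 1 − Φ(1.46/√11.47) = 1 − Φ(0.4311). So
  P(M_{11.47} ≥ 1.46) = 2(1 − Φ(0.4311)) ≈ 0.6664.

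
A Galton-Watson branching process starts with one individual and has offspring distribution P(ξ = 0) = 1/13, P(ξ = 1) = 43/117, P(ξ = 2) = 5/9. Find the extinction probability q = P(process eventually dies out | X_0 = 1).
q = 9/65

The pgf is f(s) = 1/13 + 43/117·s + 5/9·s². The extinction probability q is the smallest fixed point of f in [0, 1]. Setting s = f(s):
  5/9·s² + (43/117 − 1)·s + 1/13 = 0
  5/9·s² − (1/13 + 5/9)·s + 1/13 = 0
which factors as (s − 1)·(5/9·s − 1/13) = 0, giving roots s = 1 and s = (1/13)/(5/9) = 9/65.
Mean offspring μ = 43/117 + 2·5/9 = 173/117 > 1 (supercritical), so q < 1. The extinction probability is the smaller root: q = (1/13)/(5/9) = 9/65.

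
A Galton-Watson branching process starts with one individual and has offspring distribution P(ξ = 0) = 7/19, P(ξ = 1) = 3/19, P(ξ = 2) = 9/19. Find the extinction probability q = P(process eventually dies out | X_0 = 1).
q = 7/9

The pgf is f(s) = 7/19 + 3/19·s + 9/19·s². The extinction probability q is the smallest fixed point of f in [0, 1]. Setting s = f(s):
  9/19·s² + (3/19 − 1)·s + 7/19 = 0
  9/19·s² − (7/19 + 9/19)·s + 7/19 = 0
which factors as (s − 1)·(9/19·s − 7/19) = 0, giving roots s = 1 and s = (7/19)/(9/19) = 7/9.
Mean offspring μ = 3/19 + 2·9/19 = 21/19 > 1 (supercritical), so q < 1. The extinction probability is the smaller root: q = (7/19)/(9/19) = 7/9.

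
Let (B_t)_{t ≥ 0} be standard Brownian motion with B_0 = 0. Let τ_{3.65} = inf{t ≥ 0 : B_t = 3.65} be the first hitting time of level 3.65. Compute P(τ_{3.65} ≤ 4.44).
P(τ_{3.65} ≤ 4.44) = 2(1 − Φ(3.65/√4.44)) = 2(1 − Φ(1.7322)) ≈ 0.0832

By the reflection principle for standard BM, P(τ_b ≤ t) = 2 · P(B_t ≥ b). Since B_t ~ N(0, t), P(B_t ≥ 3.65) = 1 − Φ(3.65/√t) = 1 − Φ(3.65/√4.44) = 1 − Φ(1.7322) ≈ 0.04162. Doubling: P(τ_{3.65} ≤ 4.44) ≈ 2 · 0.04162 = 0.08324 ≈ 0.0832.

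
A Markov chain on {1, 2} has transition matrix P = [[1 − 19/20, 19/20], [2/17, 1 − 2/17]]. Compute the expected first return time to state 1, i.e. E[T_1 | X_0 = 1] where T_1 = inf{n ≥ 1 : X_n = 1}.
E[T_1 | X_0 = 1] = 1/π_1 = 363/40

For an irreducible recurrent Markov chain with stationary distribution π, E[T_i | X_0 = i] = 1/π_i (Kac's formula). Here π_1 = (2/17)/(19/20 + 2/17) = (2/17)/(363/340) = 40/363, so E[T_1 | X_0 = 1] = 1/π_1 = (19/20 + 2/17)/(2/17) = (363/340)/(2/17) = 363/40.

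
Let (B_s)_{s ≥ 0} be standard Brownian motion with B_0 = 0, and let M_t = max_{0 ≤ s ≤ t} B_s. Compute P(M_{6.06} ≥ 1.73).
P(M_{6.06} ≥ 1.73) = 2·P(B_{6.06} ≥ 1.73) = 2(1 − Φ(1.73/√6.06)) ≈ 0.4822

By the reflection principle for Brownian motion, P(M_t ≥ a) = 2 · P(B_t ≥ a) for a ≥ 0. Since B_t ~ N(0, t), P(B_t ≥ 1.73) = 1 − Φ(1.73/√t) = 1 − Φ(1.73/√6.06) = 1 − Φ(0.7028). So
  P(M_{6.06} ≥ 1.73) = 2(1 − Φ(0.7028)) ≈ 0.4822.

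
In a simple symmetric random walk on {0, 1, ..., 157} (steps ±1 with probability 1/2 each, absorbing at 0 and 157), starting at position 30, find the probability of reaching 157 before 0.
P(hit 157 before 0) = 30/157

Let u_k = P(hit 157 before 0 | start at k). Then u_0 = 0, u_157 = 1, and u_k = u_{k-1}/2 + u_{k+1}/2 for 1 ≤ k ≤ 156. This harmonic recurrence is solved by u_k = k/157, giving u_30 = 30/157.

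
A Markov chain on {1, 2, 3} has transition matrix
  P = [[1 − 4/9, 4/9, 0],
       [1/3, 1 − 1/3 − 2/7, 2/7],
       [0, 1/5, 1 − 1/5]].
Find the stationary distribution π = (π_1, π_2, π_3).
π = (21/89, 28/89, 40/89)

This is a birth-death chain on three states, which satisfies detailed balance: π_1 · P_{12} = π_2 · P_{21} and π_2 · P_{23} = π_3 · P_{32}.
From π_1 · 4/9 = π_2 · 1/3: π_2/π_1 = (4/9)/(1/3) = 4/3.
From π_2 · 2/7 = π_3 · 1/5: π_3/π_2 = (2/7)/(1/5) = 10/7.
Take π_1 proportional to 1; then unnormalized π = (1, 4/3, 40/21). Normalize by dividing by the sum 89/21:
  π = (21/89, 28/89, 40/89).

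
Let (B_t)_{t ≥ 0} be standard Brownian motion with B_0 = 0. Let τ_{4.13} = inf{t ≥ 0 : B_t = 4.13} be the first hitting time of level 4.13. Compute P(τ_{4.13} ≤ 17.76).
P(τ_{4.13} ≤ 17.76) = 2(1 − Φ(4.13/√17.76)) = 2(1 − Φ(0.9800)) ≈ 0.3271

By the reflection principle for standard BM, P(τ_b ≤ t) = 2 · P(B_t ≥ b). Since B_t ~ N(0, t), P(B_t ≥ 4.13) = 1 − Φ(4.13/√t) = 1 − Φ(4.13/√17.76) = 1 − Φ(0.9800) ≈ 0.16354. Doubling: P(τ_{4.13} ≤ 17.76) ≈ 2 · 0.16354 = 0.32708 ≈ 0.3271.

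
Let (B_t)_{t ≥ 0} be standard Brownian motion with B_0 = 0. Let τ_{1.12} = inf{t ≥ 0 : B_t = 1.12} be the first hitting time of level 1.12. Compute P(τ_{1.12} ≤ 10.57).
P(τ_{1.12} ≤ 10.57) = 2(1 − Φ(1.12/√10.57)) = 2(1 − Φ(0.3445)) ≈ 0.7305

By the reflection principle for standard BM, P(τ_b ≤ t) = 2 · P(B_t ≥ b). Since B_t ~ N(0, t), P(B_t ≥ 1.12) = 1 − Φ(1.12/√t) = 1 − Φ(1.12/√10.57) = 1 − Φ(0.3445) ≈ 0.36524. Doubling: P(τ_{1.12} ≤ 10.57) ≈ 2 · 0.36524 = 0.73048 ≈ 0.7305.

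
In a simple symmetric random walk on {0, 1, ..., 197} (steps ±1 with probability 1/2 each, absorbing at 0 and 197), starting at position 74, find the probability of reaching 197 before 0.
P(hit 197 before 0) = 74/197

Let u_k = P(hit 197 before 0 | start at k). Then u_0 = 0, u_197 = 1, and u_k = u_{k-1}/2 + u_{k+1}/2 for 1 ≤ k ≤ 196. This harmonic recurrence is solved by u_k = k/197, giving u_74 = 74/197.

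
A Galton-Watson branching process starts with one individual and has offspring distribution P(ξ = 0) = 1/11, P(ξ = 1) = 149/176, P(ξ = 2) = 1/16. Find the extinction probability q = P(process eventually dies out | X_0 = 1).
q = 1

Mean offspring μ = 0·1/11 + 1·149/176 + 2·1/16 = 171/176 ≤ 1. For μ ≤ 1 with offspring not concentrated at 1, the Galton-Watson process goes extinct almost surely, so q = 1.
(Algebraic check: The pgf is f(s) = 1/11 + 149/176·s + 1/16·s². The extinction probability q is the smallest fixed point of f in [0, 1]. Setting s = f(s):
  1/16·s² + (149/176 − 1)·s + 1/11 = 0
  1/16·s² − (1/11 + 1/16)·s + 1/11 = 0
which factors as (s − 1)·(1/16·s − 1/11) = 0, giving roots s = 1 and s = (1/11)/(1/16) = 16/11. Since 16/11 ≥ 1, the smallest root in [0, 1] is s = 1.)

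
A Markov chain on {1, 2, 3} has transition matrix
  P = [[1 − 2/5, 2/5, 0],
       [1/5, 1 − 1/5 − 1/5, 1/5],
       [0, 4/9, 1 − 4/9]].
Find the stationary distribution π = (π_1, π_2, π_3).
π = (10/39, 20/39, 3/13)

This is a birth-death chain on three states, which satisfies detailed balance: π_1 · P_{12} = π_2 · P_{21} and π_2 · P_{23} = π_3 · P_{32}.
From π_1 · 2/5 = π_2 · 1/5: π_2/π_1 = (2/5)/(1/5) = 2.
From π_2 · 1/5 = π_3 · 4/9: π_3/π_2 = (1/5)/(4/9) = 9/20.
Take π_1 proportional to 1; then unnormalized π = (1, 2, 9/10). Normalize by dividing by the sum 39/10:
  π = (10/39, 20/39, 3/13).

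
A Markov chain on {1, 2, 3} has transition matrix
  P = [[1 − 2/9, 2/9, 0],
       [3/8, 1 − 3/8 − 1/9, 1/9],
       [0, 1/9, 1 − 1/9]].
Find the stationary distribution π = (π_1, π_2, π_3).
π = (27/59, 16/59, 16/59)

This is a birth-death chain on three states, which satisfies detailed balance: π_1 · P_{12} = π_2 · P_{21} and π_2 · P_{23} = π_3 · P_{32}.
From π_1 · 2/9 = π_2 · 3/8: π_2/π_1 = (2/9)/(3/8) = 16/27.
From π_2 · 1/9 = π_3 · 1/9: π_3/π_2 = (1/9)/(1/9) = 1.
Take π_1 proportional to 1; then unnormalized π = (1, 16/27, 16/27). Normalize by dividing by the sum 59/27:
  π = (27/59, 16/59, 16/59).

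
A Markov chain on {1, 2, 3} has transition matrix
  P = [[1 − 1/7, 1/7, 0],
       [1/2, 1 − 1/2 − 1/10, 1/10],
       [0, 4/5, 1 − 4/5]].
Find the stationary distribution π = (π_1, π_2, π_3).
π = (28/37, 8/37, 1/37)

This is a birth-death chain on three states, which satisfies detailed balance: π_1 · P_{12} = π_2 · P_{21} and π_2 · P_{23} = π_3 · P_{32}.
From π_1 · 1/7 = π_2 · 1/2: π_2/π_1 = (1/7)/(1/2) = 2/7.
From π_2 · 1/10 = π_3 · 4/5: π_3/π_2 = (1/10)/(4/5) = 1/8.
Take π_1 proportional to 1; then unnormalized π = (1, 2/7, 1/28). Normalize by dividing by the sum 37/28:
  π = (28/37, 8/37, 1/37).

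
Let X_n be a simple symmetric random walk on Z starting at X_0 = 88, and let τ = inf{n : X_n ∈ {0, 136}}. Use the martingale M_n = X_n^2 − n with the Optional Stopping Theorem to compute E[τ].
E[τ] = 4224

M_n = X_n^2 − n is a martingale (since E[X_{n+1}^2 | F_n] = X_n^2 + 1). By OST (τ has finite mean in a bounded region), E[M_τ] = E[M_0] = X_0^2 − 0 = 88^2 = 7744. Also E[M_τ] = E[X_τ^2] − E[τ]. The walk exits at 0 or 136, with P(hit 136 first) = 88/136, so E[X_τ^2] = 136^2 · 88/136 + 0 = 11968. Thus E[τ] = E[X_τ^2] − E[M_τ] = 11968 − 7744 = 4224 = 88(136 − 88) = 4224.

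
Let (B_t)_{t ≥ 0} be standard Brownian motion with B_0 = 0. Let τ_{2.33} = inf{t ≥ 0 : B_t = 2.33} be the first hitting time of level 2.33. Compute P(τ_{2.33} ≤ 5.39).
P(τ_{2.33} ≤ 5.39) = 2(1 − Φ(2.33/√5.39)) = 2(1 − Φ(1.0036)) ≈ 0.3156

By the reflection principle for standard BM, P(τ_b ≤ t) = 2 · P(B_t ≥ b). Since B_t ~ N(0, t), P(B_t ≥ 2.33) = 1 − Φ(2.33/√t) = 1 − Φ(2.33/√5.39) = 1 − Φ(1.0036) ≈ 0.15779. Doubling: P(τ_{2.33} ≤ 5.39) ≈ 2 · 0.15779 = 0.31558 ≈ 0.3156.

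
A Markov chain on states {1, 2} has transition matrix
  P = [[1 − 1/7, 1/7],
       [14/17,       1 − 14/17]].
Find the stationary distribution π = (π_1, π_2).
π_1 = 98/115, π_2 = 17/115

Solve πP = π with π_1 + π_2 = 1. From πP = π: π_1 · (1 − 1/7) + π_2 · 14/17 = π_1 ⇒ π_2 · 14/17 = π_1 · 1/7 ⇒ π_2/π_1 = (1/7)/(14/17) = 17/98. Together with π_1 + π_2 = 1:
  π_1 = (14/17)/(1/7 + 14/17) = (14/17)/(115/119) = 98/115,
  π_2 = (1/7)/(1/7 + 14/17) = (1/7)/(115/119) = 17/115.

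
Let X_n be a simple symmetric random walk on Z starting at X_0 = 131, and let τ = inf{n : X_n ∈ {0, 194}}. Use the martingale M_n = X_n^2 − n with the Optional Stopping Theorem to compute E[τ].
E[τ] = 8253

M_n = X_n^2 − n is a martingale (since E[X_{n+1}^2 | F_n] = X_n^2 + 1). By OST (τ has finite mean in a bounded region), E[M_τ] = E[M_0] = X_0^2 − 0 = 131^2 = 17161. Also E[M_τ] = E[X_τ^2] − E[τ]. The walk exits at 0 or 194, with P(hit 194 first) = 131/194, so E[X_τ^2] = 194^2 · 131/194 + 0 = 25414. Thus E[τ] = E[X_τ^2] − E[M_τ] = 25414 − 17161 = 8253 = 131(194 − 131) = 8253.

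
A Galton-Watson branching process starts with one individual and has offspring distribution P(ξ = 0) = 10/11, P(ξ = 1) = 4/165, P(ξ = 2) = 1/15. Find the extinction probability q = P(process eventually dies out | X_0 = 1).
q = 1

Mean offspring μ = 0·10/11 + 1·4/165 + 2·1/15 = 26/165 ≤ 1. For μ ≤ 1 with offspring not concentrated at 1, the Galton-Watson process goes extinct almost surely, so q = 1.
(Algebraic check: The pgf is f(s) = 10/11 + 4/165·s + 1/15·s². The extinction probability q is the smallest fixed point of f in [0, 1]. Setting s = f(s):
  1/15·s² + (4/165 − 1)·s + 10/11 = 0
  1/15·s² − (10/11 + 1/15)·s + 10/11 = 0
which factors as (s − 1)·(1/15·s − 10/11) = 0, giving roots s = 1 and s = (10/11)/(1/15) = 150/11. Since 150/11 ≥ 1, the smallest root in [0, 1] is s = 1.)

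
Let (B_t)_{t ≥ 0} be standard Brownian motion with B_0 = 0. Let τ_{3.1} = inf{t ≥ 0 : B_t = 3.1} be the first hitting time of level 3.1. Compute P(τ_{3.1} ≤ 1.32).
P(τ_{3.1} ≤ 1.32) = 2(1 − Φ(3.1/√1.32)) = 2(1 − Φ(2.6982)) ≈ 0.0070

By the reflection principle for standard BM, P(τ_b ≤ t) = 2 · P(B_t ≥ b). Since B_t ~ N(0, t), P(B_t ≥ 3.1) = 1 − Φ(3.1/√t) = 1 − Φ(3.1/√1.32) = 1 − Φ(2.6982) ≈ 0.00349. Doubling: P(τ_{3.1} ≤ 1.32) ≈ 2 · 0.00349 = 0.00698 ≈ 0.0070.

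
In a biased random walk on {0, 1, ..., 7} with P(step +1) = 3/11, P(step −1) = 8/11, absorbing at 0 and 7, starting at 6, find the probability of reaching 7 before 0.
P(hit 7 before 0) = (1 − (8/3)^6) / (1 − (8/3)^7) = 156849/418993

Let u_k denote P(reach 7 before 0 | start at k). Boundary: u_0 = 0, u_7 = 1. Recurrence: u_k = 3/11·u_{k+1} + 8/11·u_{k-1} for 1 ≤ k ≤ 6. Try u_k = A + B·r^k with r = q/p = (8/11)/(3/11) = 8/3. Substitution satisfies the recurrence; boundary conditions give:
  u_k = (1 − r^k) / (1 − r^N) = (1 − (8/3)^6) / (1 − (8/3)^7) = 156849/418993.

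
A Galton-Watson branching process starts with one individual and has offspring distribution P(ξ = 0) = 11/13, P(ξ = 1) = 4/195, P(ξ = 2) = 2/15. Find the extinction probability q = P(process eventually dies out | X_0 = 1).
q = 1

Mean offspring μ = 0·11/13 + 1·4/195 + 2·2/15 = 56/195 ≤ 1. For μ ≤ 1 with offspring not concentrated at 1, the Galton-Watson process goes extinct almost surely, so q = 1.
(Algebraic check: The pgf is f(s) = 11/13 + 4/195·s + 2/15·s². The extinction probability q is the smallest fixed point of f in [0, 1]. Setting s = f(s):
  2/15·s² + (4/195 − 1)·s + 11/13 = 0
  2/15·s² − (11/13 + 2/15)·s + 11/13 = 0
which factors as (s − 1)·(2/15·s − 11/13) = 0, giving roots s = 1 and s = (11/13)/(2/15) = 165/26. Since 165/26 ≥ 1, the smallest root in [0, 1] is s = 1.)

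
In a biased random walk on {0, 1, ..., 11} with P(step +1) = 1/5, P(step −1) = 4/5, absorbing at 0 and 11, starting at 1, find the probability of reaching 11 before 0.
P(hit 11 before 0) = (1 − (4)^1) / (1 − (4)^11) = 1/1398101

Let u_k denote P(reach 11 before 0 | start at k). Boundary: u_0 = 0, u_11 = 1. Recurrence: u_k = 1/5·u_{k+1} + 4/5·u_{k-1} for 1 ≤ k ≤ 10. Try u_k = A + B·r^k with r = q/p = (4/5)/(1/5) = 4. Substitution satisfies the recurrence; boundary conditions give:
  u_k = (1 − r^k) / (1 − r^N) = (1 − (4)^1) / (1 − (4)^11) = 1/1398101.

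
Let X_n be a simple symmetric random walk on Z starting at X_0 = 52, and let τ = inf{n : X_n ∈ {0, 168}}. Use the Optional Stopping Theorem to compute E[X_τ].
E[X_τ] = 52

X_n is a martingale and τ is a bounded-mean stopping time (indeed τ is finite a.s. with bounded expectation since the walk is in a bounded region). By the OST, E[X_τ] = E[X_0] = 52. Equivalently: E[X_τ] = 168 · P(hit 168 first) + 0 · P(hit 0 first) = 168 · (52/168) = 52.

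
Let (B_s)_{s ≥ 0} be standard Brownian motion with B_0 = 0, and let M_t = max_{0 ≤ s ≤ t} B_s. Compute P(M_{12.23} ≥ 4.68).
P(M_{12.23} ≥ 4.68) = 2·P(B_{12.23} ≥ 4.68) = 2(1 − Φ(4.68/√12.23)) ≈ 0.1808

By the reflection principle for Brownian motion, P(M_t ≥ a) = 2 · P(B_t ≥ a) for a ≥ 0. Since B_t ~ N(0, t), P(B_t ≥ 4.68) = 1 − Φ(4.68/√t) = 1 − Φ(4.68/√12.23) = 1 − Φ(1.3382). So
  P(M_{12.23} ≥ 4.68) = 2(1 − Φ(1.3382)) ≈ 0.1808.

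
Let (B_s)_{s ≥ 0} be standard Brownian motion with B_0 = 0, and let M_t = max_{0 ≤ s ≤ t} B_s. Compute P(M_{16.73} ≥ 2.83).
P(M_{16.73} ≥ 2.83) = 2·P(B_{16.73} ≥ 2.83) = 2(1 − Φ(2.83/√16.73)) ≈ 0.4890

By the reflection principle for Brownian motion, P(M_t ≥ a) = 2 · P(B_t ≥ a) for a ≥ 0. Since B_t ~ N(0, t), P(B_t ≥ 2.83) = 1 − Φ(2.83/√t) = 1 − Φ(2.83/√16.73) = 1 − Φ(0.6919). So
  P(M_{16.73} ≥ 2.83) = 2(1 − Φ(0.6919)) ≈ 0.4890.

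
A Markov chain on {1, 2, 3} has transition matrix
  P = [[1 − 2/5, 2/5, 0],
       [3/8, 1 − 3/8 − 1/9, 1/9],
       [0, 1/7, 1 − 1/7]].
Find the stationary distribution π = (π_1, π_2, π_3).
π = (135/391, 144/391, 112/391)

This is a birth-death chain on three states, which satisfies detailed balance: π_1 · P_{12} = π_2 · P_{21} and π_2 · P_{23} = π_3 · P_{32}.
From π_1 · 2/5 = π_2 · 3/8: π_2/π_1 = (2/5)/(3/8) = 16/15.
From π_2 · 1/9 = π_3 · 1/7: π_3/π_2 = (1/9)/(1/7) = 7/9.
Take π_1 proportional to 1; then unnormalized π = (1, 16/15, 112/135). Normalize by dividing by the sum 391/135:
  π = (135/391, 144/391, 112/391).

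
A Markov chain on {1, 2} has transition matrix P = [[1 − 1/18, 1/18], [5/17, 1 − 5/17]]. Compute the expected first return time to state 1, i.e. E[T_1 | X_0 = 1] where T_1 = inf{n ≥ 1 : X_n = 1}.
E[T_1 | X_0 = 1] = 1/π_1 = 107/90

For an irreducible recurrent Markov chain with stationary distribution π, E[T_i | X_0 = i] = 1/π_i (Kac's formula). Here π_1 = (5/17)/(1/18 + 5/17) = (5/17)/(107/306) = 90/107, so E[T_1 | X_0 = 1] = 1/π_1 = (1/18 + 5/17)/(5/17) = (107/306)/(5/17) = 107/90.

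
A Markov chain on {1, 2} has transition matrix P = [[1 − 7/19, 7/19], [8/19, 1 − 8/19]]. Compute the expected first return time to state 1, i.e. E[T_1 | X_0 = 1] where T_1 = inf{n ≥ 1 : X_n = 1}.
E[T_1 | X_0 = 1] = 1/π_1 = 15/8

For an irreducible recurrent Markov chain with stationary distribution π, E[T_i | X_0 = i] = 1/π_i (Kac's formula). Here π_1 = (8/19)/(7/19 + 8/19) = (8/19)/(15/19) = 8/15, so E[T_1 | X_0 = 1] = 1/π_1 = (7/19 + 8/19)/(8/19) = (15/19)/(8/19) = 15/8.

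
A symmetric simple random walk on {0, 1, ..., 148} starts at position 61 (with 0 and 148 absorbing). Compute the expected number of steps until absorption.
E[τ | X_0 = 61] = 5307

Let v_k = E[τ | X_0 = k]. Boundary: v_0 = v_148 = 0. Recurrence: v_k = 1 + (v_{k-1} + v_{k+1})/2 for 1 ≤ k ≤ 147. The particular solution to v_k − (v_{k-1} + v_{k+1})/2 = 1 is v_k = −k^2. Adding homogeneous solution A + B k and matching boundaries gives v_k = k (148 − k). Substituting k = 61: v_61 = 61 · 87 = 5307.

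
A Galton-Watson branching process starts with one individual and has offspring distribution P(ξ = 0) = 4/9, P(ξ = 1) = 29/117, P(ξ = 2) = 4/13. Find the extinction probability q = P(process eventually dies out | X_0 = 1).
q = 1

Mean offspring μ = 0·4/9 + 1·29/117 + 2·4/13 = 101/117 ≤ 1. For μ ≤ 1 with offspring not concentrated at 1, the Galton-Watson process goes extinct almost surely, so q = 1.
(Algebraic check: The pgf is f(s) = 4/9 + 29/117·s + 4/13·s². The extinction probability q is the smallest fixed point of f in [0, 1]. Setting s = f(s):
  4/13·s² + (29/117 − 1)·s + 4/9 = 0
  4/13·s² − (4/9 + 4/13)·s + 4/9 = 0
which factors as (s − 1)·(4/13·s − 4/9) = 0, giving roots s = 1 and s = (4/9)/(4/13) = 13/9. Since 13/9 ≥ 1, the smallest root in [0, 1] is s = 1.)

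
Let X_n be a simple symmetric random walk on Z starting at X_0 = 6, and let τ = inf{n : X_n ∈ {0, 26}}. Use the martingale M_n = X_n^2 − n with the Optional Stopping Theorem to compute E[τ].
E[τ] = 120

M_n = X_n^2 − n is a martingale (since E[X_{n+1}^2 | F_n] = X_n^2 + 1). By OST (τ has finite mean in a bounded region), E[M_τ] = E[M_0] = X_0^2 − 0 = 6^2 = 36. Also E[M_τ] = E[X_τ^2] − E[τ]. The walk exits at 0 or 26, with P(hit 26 first) = 6/26, so E[X_τ^2] = 26^2 · 6/26 + 0 = 156. Thus E[τ] = E[X_τ^2] − E[M_τ] = 156 − 36 = 120 = 6(26 − 6) = 120.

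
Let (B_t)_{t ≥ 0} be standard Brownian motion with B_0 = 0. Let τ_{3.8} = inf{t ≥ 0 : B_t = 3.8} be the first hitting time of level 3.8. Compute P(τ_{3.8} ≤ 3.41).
P(τ_{3.8} ≤ 3.41) = 2(1 − Φ(3.8/√3.41)) = 2(1 − Φ(2.0578)) ≈ 0.0396

By the reflection principle for standard BM, P(τ_b ≤ t) = 2 · P(B_t ≥ b). Since B_t ~ N(0, t), P(B_t ≥ 3.8) = 1 − Φ(3.8/√t) = 1 − Φ(3.8/√3.41) = 1 − Φ(2.0578) ≈ 0.01980. Doubling: P(τ_{3.8} ≤ 3.41) ≈ 2 · 0.01980 = 0.03960 ≈ 0.0396.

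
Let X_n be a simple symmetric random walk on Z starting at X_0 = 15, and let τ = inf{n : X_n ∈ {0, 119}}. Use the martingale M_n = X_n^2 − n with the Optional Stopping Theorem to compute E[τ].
E[τ] = 1560

M_n = X_n^2 − n is a martingale (since E[X_{n+1}^2 | F_n] = X_n^2 + 1). By OST (τ has finite mean in a bounded region), E[M_τ] = E[M_0] = X_0^2 − 0 = 15^2 = 225. Also E[M_τ] = E[X_τ^2] − E[τ]. The walk exits at 0 or 119, with P(hit 119 first) = 15/119, so E[X_τ^2] = 119^2 · 15/119 + 0 = 1785. Thus E[τ] = E[X_τ^2] − E[M_τ] = 1785 − 225 = 1560 = 15(119 − 15) = 1560.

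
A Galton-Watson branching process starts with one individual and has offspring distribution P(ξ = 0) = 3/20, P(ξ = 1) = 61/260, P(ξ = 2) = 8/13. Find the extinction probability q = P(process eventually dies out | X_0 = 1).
q = 39/160

The pgf is f(s) = 3/20 + 61/260·s + 8/13·s². The extinction probability q is the smallest fixed point of f in [0, 1]. Setting s = f(s):
  8/13·s² + (61/260 − 1)·s + 3/20 = 0
  8/13·s² − (3/20 + 8/13)·s + 3/20 = 0
which factors as (s − 1)·(8/13·s − 3/20) = 0, giving roots s = 1 and s = (3/20)/(8/13) = 39/160.
Mean offspring μ = 61/260 + 2·8/13 = 381/260 > 1 (supercritical), so q < 1. The extinction probability is the smaller root: q = (3/20)/(8/13) = 39/160.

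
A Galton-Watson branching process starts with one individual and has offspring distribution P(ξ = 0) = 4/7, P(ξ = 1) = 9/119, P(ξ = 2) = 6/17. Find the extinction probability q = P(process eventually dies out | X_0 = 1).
q = 1

Mean offspring μ = 0·4/7 + 1·9/119 + 2·6/17 = 93/119 ≤ 1. For μ ≤ 1 with offspring not concentrated at 1, the Galton-Watson process goes extinct almost surely, so q = 1.
(Algebraic check: The pgf is f(s) = 4/7 + 9/119·s + 6/17·s². The extinction probability q is the smallest fixed point of f in [0, 1]. Setting s = f(s):
  6/17·s² + (9/119 − 1)·s + 4/7 = 0
  6/17·s² − (4/7 + 6/17)·s + 4/7 = 0
which factors as (s − 1)·(6/17·s − 4/7) = 0, giving roots s = 1 and s = (4/7)/(6/17) = 34/21. Since 34/21 ≥ 1, the smallest root in [0, 1] is s = 1.)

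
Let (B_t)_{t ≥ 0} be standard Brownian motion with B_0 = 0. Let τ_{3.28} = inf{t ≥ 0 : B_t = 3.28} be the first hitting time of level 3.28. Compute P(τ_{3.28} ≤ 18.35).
P(τ_{3.28} ≤ 18.35) = 2(1 − Φ(3.28/√18.35)) = 2(1 − Φ(0.7657)) ≈ 0.4439

By the reflection principle for standard BM, P(τ_b ≤ t) = 2 · P(B_t ≥ b). Since B_t ~ N(0, t), P(B_t ≥ 3.28) = 1 − Φ(3.28/√t) = 1 − Φ(3.28/√18.35) = 1 − Φ(0.7657) ≈ 0.22193. Doubling: P(τ_{3.28} ≤ 18.35) ≈ 2 · 0.22193 = 0.44386 ≈ 0.4439.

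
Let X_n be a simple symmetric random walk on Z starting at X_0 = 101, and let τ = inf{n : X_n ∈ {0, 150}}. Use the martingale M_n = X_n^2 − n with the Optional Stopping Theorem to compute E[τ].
E[τ] = 4949

M_n = X_n^2 − n is a martingale (since E[X_{n+1}^2 | F_n] = X_n^2 + 1). By OST (τ has finite mean in a bounded region), E[M_τ] = E[M_0] = X_0^2 − 0 = 101^2 = 10201. Also E[M_τ] = E[X_τ^2] − E[τ]. The walk exits at 0 or 150, with P(hit 150 first) = 101/150, so E[X_τ^2] = 150^2 · 101/150 + 0 = 15150. Thus E[τ] = E[X_τ^2] − E[M_τ] = 15150 − 10201 = 4949 = 101(150 − 101) = 4949.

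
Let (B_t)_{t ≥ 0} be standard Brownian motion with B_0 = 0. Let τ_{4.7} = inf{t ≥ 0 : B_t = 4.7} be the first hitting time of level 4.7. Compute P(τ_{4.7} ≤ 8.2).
P(τ_{4.7} ≤ 8.2) = 2(1 − Φ(4.7/√8.2)) = 2(1 − Φ(1.6413)) ≈ 0.1007

By the reflection principle for standard BM, P(τ_b ≤ t) = 2 · P(B_t ≥ b). Since B_t ~ N(0, t), P(B_t ≥ 4.7) = 1 − Φ(4.7/√t) = 1 − Φ(4.7/√8.2) = 1 − Φ(1.6413) ≈ 0.05037. Doubling: P(τ_{4.7} ≤ 8.2) ≈ 2 · 0.05037 = 0.10074 ≈ 0.1007.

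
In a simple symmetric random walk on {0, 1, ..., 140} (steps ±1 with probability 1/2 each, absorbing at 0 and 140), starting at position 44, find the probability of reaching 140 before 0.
P(hit 140 before 0) = 44/140 = 11/35

Let u_k = P(hit 140 before 0 | start at k). Then u_0 = 0, u_140 = 1, and u_k = u_{k-1}/2 + u_{k+1}/2 for 1 ≤ k ≤ 139. This harmonic recurrence is solved by u_k = k/140, giving u_44 = 44/140 = 11/35.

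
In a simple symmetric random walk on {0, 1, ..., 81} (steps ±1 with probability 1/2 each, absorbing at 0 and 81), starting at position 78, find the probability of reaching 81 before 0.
P(hit 81 before 0) = 78/81 = 26/27

Let u_k = P(hit 81 before 0 | start at k). Then u_0 = 0, u_81 = 1, and u_k = u_{k-1}/2 + u_{k+1}/2 for 1 ≤ k ≤ 80. This harmonic recurrence is solved by u_k = k/81, giving u_78 = 78/81 = 26/27.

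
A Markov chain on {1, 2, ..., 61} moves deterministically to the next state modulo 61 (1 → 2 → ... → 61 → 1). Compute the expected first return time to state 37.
E[T_37 | X_0 = 37] = 61

The chain cycles deterministically, so starting at state 37 it returns in exactly 61 steps. Equivalently, the stationary distribution is uniform π_j = 1/61 for every state j, so by Kac's formula E[T_37] = 1/π_37 = 61.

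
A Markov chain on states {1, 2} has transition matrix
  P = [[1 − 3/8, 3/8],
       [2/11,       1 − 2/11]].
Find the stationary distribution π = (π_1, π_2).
π_1 = 16/49, π_2 = 33/49

Solve πP = π with π_1 + π_2 = 1. From πP = π: π_1 · (1 − 3/8) + π_2 · 2/11 = π_1 ⇒ π_2 · 2/11 = π_1 · 3/8 ⇒ π_2/π_1 = (3/8)/(2/11) = 33/16. Together with π_1 + π_2 = 1:
  π_1 = (2/11)/(3/8 + 2/11) = (2/11)/(49/88) = 16/49,
  π_2 = (3/8)/(3/8 + 2/11) = (3/8)/(49/88) = 33/49.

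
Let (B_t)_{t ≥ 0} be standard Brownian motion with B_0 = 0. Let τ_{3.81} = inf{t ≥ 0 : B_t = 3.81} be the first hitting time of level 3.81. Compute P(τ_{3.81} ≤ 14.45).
P(τ_{3.81} ≤ 14.45) = 2(1 − Φ(3.81/√14.45)) = 2(1 − Φ(1.0023)) ≈ 0.3162

By the reflection principle for standard BM, P(τ_b ≤ t) = 2 · P(B_t ≥ b). Since B_t ~ N(0, t), P(B_t ≥ 3.81) = 1 − Φ(3.81/√t) = 1 − Φ(3.81/√14.45) = 1 − Φ(1.0023) ≈ 0.15810. Doubling: P(τ_{3.81} ≤ 14.45) ≈ 2 · 0.15810 = 0.31620 ≈ 0.3162.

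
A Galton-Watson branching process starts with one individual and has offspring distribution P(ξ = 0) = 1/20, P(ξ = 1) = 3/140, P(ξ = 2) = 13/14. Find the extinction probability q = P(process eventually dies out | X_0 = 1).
q = 7/130

The pgf is f(s) = 1/20 + 3/140·s + 13/14·s². The extinction probability q is the smallest fixed point of f in [0, 1]. Setting s = f(s):
  13/14·s² + (3/140 − 1)·s + 1/20 = 0
  13/14·s² − (1/20 + 13/14)·s + 1/20 = 0
which factors as (s − 1)·(13/14·s − 1/20) = 0, giving roots s = 1 and s = (1/20)/(13/14) = 7/130.
Mean offspring μ = 3/140 + 2·13/14 = 263/140 > 1 (supercritical), so q < 1. The extinction probability is the smaller root: q = (1/20)/(13/14) = 7/130.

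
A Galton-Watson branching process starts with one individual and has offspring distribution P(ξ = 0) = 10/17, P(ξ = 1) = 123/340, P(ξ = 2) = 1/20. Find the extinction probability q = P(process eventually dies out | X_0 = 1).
q = 1

Mean offspring μ = 0·10/17 + 1·123/340 + 2·1/20 = 157/340 ≤ 1. For μ ≤ 1 with offspring not concentrated at 1, the Galton-Watson process goes extinct almost surely, so q = 1.
(Algebraic check: The pgf is f(s) = 10/17 + 123/340·s + 1/20·s². The extinction probability q is the smallest fixed point of f in [0, 1]. Setting s = f(s):
  1/20·s² + (123/340 − 1)·s + 10/17 = 0
  1/20·s² − (10/17 + 1/20)·s + 10/17 = 0
which factors as (s − 1)·(1/20·s − 10/17) = 0, giving roots s = 1 and s = (10/17)/(1/20) = 200/17. Since 200/17 ≥ 1, the smallest root in [0, 1] is s = 1.)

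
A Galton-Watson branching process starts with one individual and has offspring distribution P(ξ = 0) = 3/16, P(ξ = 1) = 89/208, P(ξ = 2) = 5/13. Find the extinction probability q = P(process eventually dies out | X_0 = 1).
q = 39/80

The pgf is f(s) = 3/16 + 89/208·s + 5/13·s². The extinction probability q is the smallest fixed point of f in [0, 1]. Setting s = f(s):
  5/13·s² + (89/208 − 1)·s + 3/16 = 0
  5/13·s² − (3/16 + 5/13)·s + 3/16 = 0
which factors as (s − 1)·(5/13·s − 3/16) = 0, giving roots s = 1 and s = (3/16)/(5/13) = 39/80.
Mean offspring μ = 89/208 + 2·5/13 = 249/208 > 1 (supercritical), so q < 1. The extinction probability is the smaller root: q = (3/16)/(5/13) = 39/80.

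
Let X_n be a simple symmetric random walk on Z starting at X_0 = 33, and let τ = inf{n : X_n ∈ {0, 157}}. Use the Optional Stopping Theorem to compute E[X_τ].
E[X_τ] = 33

X_n is a martingale and τ is a bounded-mean stopping time (indeed τ is finite a.s. with bounded expectation since the walk is in a bounded region). By the OST, E[X_τ] = E[X_0] = 33. Equivalently: E[X_τ] = 157 · P(hit 157 first) + 0 · P(hit 0 first) = 157 · (33/157) = 33.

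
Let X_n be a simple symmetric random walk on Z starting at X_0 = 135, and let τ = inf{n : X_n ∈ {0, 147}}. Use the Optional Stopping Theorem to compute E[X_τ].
E[X_τ] = 135

X_n is a martingale and τ is a bounded-mean stopping time (indeed τ is finite a.s. with bounded expectation since the walk is in a bounded region). By the OST, E[X_τ] = E[X_0] = 135. Equivalently: E[X_τ] = 147 · P(hit 147 first) + 0 · P(hit 0 first) = 147 · (135/147) = 135.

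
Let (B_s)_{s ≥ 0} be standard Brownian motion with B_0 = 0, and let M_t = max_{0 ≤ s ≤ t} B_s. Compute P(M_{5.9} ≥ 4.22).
P(M_{5.9} ≥ 4.22) = 2·P(B_{5.9} ≥ 4.22) = 2(1 − Φ(4.22/√5.9)) ≈ 0.0823

By the reflection principle for Brownian motion, P(M_t ≥ a) = 2 · P(B_t ≥ a) for a ≥ 0. Since B_t ~ N(0, t), P(B_t ≥ 4.22) = 1 − Φ(4.22/√t) = 1 − Φ(4.22/√5.9) = 1 − Φ(1.7373). So
  P(M_{5.9} ≥ 4.22) = 2(1 − Φ(1.7373)) ≈ 0.0823.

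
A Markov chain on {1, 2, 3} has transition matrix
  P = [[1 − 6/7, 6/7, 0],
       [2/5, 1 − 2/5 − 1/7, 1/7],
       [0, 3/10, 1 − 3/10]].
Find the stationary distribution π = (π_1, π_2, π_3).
π = (49/204, 35/68, 25/102)

This is a birth-death chain on three states, which satisfies detailed balance: π_1 · P_{12} = π_2 · P_{21} and π_2 · P_{23} = π_3 · P_{32}.
From π_1 · 6/7 = π_2 · 2/5: π_2/π_1 = (6/7)/(2/5) = 15/7.
From π_2 · 1/7 = π_3 · 3/10: π_3/π_2 = (1/7)/(3/10) = 10/21.
Take π_1 proportional to 1; then unnormalized π = (1, 15/7, 50/49). Normalize by dividing by the sum 204/49:
  π = (49/204, 35/68, 25/102).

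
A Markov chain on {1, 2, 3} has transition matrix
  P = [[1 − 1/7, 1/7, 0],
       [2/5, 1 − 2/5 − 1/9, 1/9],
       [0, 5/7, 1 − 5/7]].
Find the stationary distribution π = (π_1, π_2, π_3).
π = (63/89, 45/178, 7/178)

This is a birth-death chain on three states, which satisfies detailed balance: π_1 · P_{12} = π_2 · P_{21} and π_2 · P_{23} = π_3 · P_{32}.
From π_1 · 1/7 = π_2 · 2/5: π_2/π_1 = (1/7)/(2/5) = 5/14.
From π_2 · 1/9 = π_3 · 5/7: π_3/π_2 = (1/9)/(5/7) = 7/45.
Take π_1 proportional to 1; then unnormalized π = (1, 5/14, 1/18). Normalize by dividing by the sum 89/63:
  π = (63/89, 45/178, 7/178).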